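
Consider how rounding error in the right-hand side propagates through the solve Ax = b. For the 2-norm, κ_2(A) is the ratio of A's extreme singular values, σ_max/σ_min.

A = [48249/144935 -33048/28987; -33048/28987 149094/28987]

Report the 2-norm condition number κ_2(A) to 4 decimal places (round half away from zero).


form AᵀA = [722737161/512345225 -639776232/102469045; -639776232/102469045 568809540/20493809] with trace 364462821/12496225 and determinant 2125764/12496225
λ_max, λ_min = (364462821/12496225 ± √132726891790314441/156155639250625)/2 = 729/25, 2916/499849
κ = σ_max/σ_min = (27/5)/(54/707) = 70.7000

70.7000


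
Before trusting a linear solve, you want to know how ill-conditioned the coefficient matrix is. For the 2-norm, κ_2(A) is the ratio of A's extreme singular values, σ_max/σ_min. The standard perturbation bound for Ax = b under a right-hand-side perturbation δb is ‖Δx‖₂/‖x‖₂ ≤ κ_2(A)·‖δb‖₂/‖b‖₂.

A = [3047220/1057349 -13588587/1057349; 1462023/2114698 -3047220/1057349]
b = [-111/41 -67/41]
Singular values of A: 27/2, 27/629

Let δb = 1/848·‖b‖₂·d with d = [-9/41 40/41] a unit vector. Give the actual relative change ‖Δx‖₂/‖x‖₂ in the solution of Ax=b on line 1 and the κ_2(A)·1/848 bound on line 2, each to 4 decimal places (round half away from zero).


σ_max = 27/2, σ_min = 27/629
κ_2(A) = (27/2) / (27/629) = 314.5000
worst-case relative error ≤ 314.5000 × 1/848 = 0.3709
solve Ax = b  →  x = [-22.7769 -4.8970]
‖b‖ = 3.1623, ‖x‖ = 23.2974
re-solving with b+δb shifts x by Δx of norm 0.0869
realised ‖Δx‖/‖x‖ = 0.0037
so the bound overstates the realised error by a factor of ≈ 99.4582 (computed from the unrounded values)

0.0037
0.3709


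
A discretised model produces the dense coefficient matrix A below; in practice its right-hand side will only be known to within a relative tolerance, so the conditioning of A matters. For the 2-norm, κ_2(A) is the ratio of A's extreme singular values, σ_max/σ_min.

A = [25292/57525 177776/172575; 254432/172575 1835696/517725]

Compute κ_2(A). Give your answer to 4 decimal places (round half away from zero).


AᵀA = [112788496/47651409 812042560/142954227; 812042560/142954227 5846749696/428862681]; tr = 40602640/2537649, det = 4096/2537649
solving λ² − 40602640/2537649·λ + 4096/2537649 = 0 gives λ = 16, 256/2537649
κ = σ_max/σ_min = 4/(16/1593) = 398.2500

398.2500


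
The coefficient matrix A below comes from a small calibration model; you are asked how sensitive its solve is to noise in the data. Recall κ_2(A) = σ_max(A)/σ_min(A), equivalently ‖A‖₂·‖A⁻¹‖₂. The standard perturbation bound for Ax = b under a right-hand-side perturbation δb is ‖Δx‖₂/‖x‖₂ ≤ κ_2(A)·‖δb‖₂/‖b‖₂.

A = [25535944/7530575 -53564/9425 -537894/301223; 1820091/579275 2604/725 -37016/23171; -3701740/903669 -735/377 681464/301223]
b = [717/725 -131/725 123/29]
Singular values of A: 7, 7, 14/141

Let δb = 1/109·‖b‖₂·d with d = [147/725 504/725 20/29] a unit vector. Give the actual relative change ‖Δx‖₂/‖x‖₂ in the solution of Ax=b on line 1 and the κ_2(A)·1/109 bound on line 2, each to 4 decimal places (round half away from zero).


0.0133
0.6468

from the listed singular values, σ₁ = 7, σ_n = 14/141
κ_2(A) = 7 / (14/141) = 70.5000
bound on ‖Δx‖/‖x‖: κ·ε = 70.5000·1/109 = 0.6468
solve Ax = b  →  x = [13.9179 -0.2967 26.8200]
‖b‖ = 4.3589, ‖x‖ = 30.2177
δb = ε·‖b‖·d = [0.0081 0.0278 0.0276]; solving A·Δx = δb gives ‖Δx‖ = 0.4028
dividing the unrounded norms, ‖Δx‖/‖x‖ = 0.0133
realised/bound (from unrounded values) ≈ 0.0206


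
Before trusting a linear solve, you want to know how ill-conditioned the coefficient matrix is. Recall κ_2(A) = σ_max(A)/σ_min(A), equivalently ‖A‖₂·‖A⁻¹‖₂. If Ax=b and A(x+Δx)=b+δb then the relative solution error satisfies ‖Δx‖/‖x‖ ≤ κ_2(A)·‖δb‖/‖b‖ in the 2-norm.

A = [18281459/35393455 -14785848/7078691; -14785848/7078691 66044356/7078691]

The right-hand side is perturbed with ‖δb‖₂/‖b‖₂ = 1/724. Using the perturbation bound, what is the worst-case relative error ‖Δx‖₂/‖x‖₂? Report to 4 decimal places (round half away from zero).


0.2908

AᵀA = [3450175056601/745209195025 -3065387221512/149041839005; -3065387221512/149041839005 2724853218640/29808367801]; tr = 42576743321/443313025, det = 92236816/443313025
λ_max, λ_min = (42576743321/443313025 ± √1812615512694648795441/196526438134650625)/2 = 2401/25, 38416/17732521
κ = σ_max/σ_min = (49/5)/(196/4211) = 210.5500
bound on ‖Δx‖/‖x‖: κ·ε = 210.5500·1/724 = 0.2908


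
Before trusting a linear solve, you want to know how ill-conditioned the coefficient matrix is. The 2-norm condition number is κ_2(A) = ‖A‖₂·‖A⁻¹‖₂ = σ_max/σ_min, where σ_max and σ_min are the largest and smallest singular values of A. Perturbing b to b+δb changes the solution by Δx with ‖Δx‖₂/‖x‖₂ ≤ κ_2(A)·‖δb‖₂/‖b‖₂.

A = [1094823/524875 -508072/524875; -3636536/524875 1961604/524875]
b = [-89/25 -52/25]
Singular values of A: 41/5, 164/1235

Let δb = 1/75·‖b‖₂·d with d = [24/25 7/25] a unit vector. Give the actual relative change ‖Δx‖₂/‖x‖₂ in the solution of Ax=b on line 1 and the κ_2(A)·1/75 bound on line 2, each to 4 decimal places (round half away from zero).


0.0137
0.8233

largest singular value 41/5, smallest 164/1235
condition number: (41/5) ÷ (164/1235) = 61.7500
worst-case relative error ≤ 61.7500 × 1/75 = 0.8233
solve Ax = b  →  x = [-14.0674 -26.6356]
‖b‖ = 4.1231, ‖x‖ = 30.1222
δb = ε·‖b‖·d = [0.0528 0.0154]; solving A·Δx = δb gives ‖Δx‖ = 0.4140
relative error = 0.0137
tightness: 0.0137 against a bound of 0.8233 (unrounded ratio ≈ 0.0167)


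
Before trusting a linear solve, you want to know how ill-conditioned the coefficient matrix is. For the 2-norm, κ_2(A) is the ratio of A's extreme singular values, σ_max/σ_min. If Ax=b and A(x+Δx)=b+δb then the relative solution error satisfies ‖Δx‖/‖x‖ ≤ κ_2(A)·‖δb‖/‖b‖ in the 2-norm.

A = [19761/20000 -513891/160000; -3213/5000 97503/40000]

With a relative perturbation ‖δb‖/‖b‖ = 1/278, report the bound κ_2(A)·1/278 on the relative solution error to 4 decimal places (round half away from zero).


0.1842

form AᵀA = [22226841/16000000 -606697371/128000000; -606697371/128000000 16647732801/1024000000] with trace 28912401/1638400 and determinant 194481/1638400
eigenvalues of AᵀA: λ = (tr ± √(tr²−4·det))/2 = 441/25, 441/65536
κ = σ_max/σ_min = (21/5)/(21/256) = 51.2000
perturbation bound = 51.2000·1/278 = 0.1842


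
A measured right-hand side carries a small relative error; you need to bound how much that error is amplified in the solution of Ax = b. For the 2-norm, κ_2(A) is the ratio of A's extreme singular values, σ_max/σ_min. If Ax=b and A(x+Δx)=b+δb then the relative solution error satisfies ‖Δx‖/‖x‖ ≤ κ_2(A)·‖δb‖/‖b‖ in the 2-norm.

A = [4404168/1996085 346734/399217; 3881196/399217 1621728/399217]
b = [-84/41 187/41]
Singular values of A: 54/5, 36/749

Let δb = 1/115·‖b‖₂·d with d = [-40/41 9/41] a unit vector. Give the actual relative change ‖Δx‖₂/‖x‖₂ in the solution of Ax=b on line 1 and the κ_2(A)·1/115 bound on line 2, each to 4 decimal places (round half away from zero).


largest singular value 54/5, smallest 36/749
κ_2(A) = (54/5) / (36/749) = 224.7000
κ_2(A)·‖δb‖/‖b‖ = 1.9539
solve Ax = b  →  x = [-23.6645 57.7578]
‖b‖₂ = 5.0000 and ‖x‖₂ = 62.4178
δb = ε·‖b‖·d = [-0.0424 0.0095]; solving A·Δx = δb gives ‖Δx‖ = 0.9046
dividing the unrounded norms, ‖Δx‖/‖x‖ = 0.0145
tightness: 0.0145 against a bound of 1.9539 (unrounded ratio ≈ 0.0074)

0.0145
1.9539


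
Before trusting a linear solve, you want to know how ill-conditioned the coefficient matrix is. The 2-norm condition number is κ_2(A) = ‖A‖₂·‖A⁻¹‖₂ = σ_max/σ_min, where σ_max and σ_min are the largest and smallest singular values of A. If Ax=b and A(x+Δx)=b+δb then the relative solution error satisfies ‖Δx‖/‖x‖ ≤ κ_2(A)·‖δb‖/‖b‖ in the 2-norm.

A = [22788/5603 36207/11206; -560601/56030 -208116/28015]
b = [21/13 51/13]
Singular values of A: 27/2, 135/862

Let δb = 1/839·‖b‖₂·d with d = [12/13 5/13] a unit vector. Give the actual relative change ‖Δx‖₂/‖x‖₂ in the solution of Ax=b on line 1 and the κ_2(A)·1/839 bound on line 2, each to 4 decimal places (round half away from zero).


from the listed singular values, σ₁ = 27/2, σ_n = 135/862
κ = σ_max/σ_min = (27/2)/(135/862) = 86.2000
worst-case relative error ≤ 86.2000 × 1/839 = 0.1027
solve Ax = b  →  x = [-11.6711 15.1911]
‖b‖₂ = 4.2426 and ‖x‖₂ = 19.1568
Δx = A⁻¹·δb where δb = 1/839·4.2426·d; ‖Δx‖ = 0.0323
dividing the unrounded norms, ‖Δx‖/‖x‖ = 0.0017
so the bound overstates the realised error by a factor of ≈ 60.9567 (computed from the unrounded values)

0.0017
0.1027


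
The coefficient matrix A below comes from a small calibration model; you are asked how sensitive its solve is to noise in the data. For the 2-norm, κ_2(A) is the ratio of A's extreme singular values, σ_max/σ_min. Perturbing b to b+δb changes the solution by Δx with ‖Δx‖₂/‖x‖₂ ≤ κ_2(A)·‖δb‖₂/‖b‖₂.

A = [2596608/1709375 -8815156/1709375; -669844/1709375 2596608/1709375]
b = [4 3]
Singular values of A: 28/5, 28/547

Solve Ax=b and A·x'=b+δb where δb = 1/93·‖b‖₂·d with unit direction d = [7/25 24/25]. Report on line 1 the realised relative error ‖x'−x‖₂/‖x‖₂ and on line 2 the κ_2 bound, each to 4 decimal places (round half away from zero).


0.0134
1.1763

σ_max = 28/5, σ_min = 28/547
κ = σ_max/σ_min = (28/5)/(28/547) = 109.4000
worst-case relative error ≤ 109.4000 × 1/93 = 1.1763
solve Ax = b  →  x = [75.1671 21.3657]
‖b‖ = 5.0000, ‖x‖ = 78.1447
with δb = [0.0151 0.0516], A·Δx = δb → ‖Δx‖ = 1.0503
relative error = 0.0134
realised/bound (from unrounded values) ≈ 0.0114


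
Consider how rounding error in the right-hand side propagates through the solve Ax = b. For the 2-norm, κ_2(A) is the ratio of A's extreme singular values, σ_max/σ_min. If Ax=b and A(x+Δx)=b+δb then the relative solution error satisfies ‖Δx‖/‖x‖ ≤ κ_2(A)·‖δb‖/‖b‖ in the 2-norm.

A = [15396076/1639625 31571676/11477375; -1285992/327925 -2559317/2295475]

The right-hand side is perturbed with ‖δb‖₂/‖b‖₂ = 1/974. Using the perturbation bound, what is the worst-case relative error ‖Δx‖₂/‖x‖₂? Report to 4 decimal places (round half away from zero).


M = AᵀA = [1647239892304/15907515625 3363085519704/111352609375; 3363085519704/111352609375 6867001852729/779468265625]. tr(M)=140130810521/1247149225, det(M)=126247696/1247149225
λ_max, λ_min = (140130810521/1247149225 ± √19636014258407506549041/1555381189418100625)/2 = 2809/25, 44944/49885969
σ_max=√(2809/25)=(53/5), σ_min=√(44944/49885969)=(212/7063) → κ = 353.1500
perturbation bound = 353.1500·1/974 = 0.3626

0.3626


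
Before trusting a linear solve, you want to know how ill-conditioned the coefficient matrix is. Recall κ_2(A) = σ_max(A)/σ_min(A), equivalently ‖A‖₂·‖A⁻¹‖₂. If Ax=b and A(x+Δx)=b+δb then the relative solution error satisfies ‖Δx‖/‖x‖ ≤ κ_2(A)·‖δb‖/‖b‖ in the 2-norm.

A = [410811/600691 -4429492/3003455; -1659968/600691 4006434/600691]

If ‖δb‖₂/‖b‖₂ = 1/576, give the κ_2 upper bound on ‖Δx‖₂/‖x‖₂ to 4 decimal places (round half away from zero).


form AᵀA = [1739595145/214651801 -20864036412/1073259005; -20864036412/1073259005 250391573044/5366295025] with trace 1738943501/31753225 and determinant 7496644/31753225
eigenvalues of AᵀA: λ = (tr ± √(tr²−4·det))/2 = 1369/25, 5476/1270129
so κ_2 = √((1369/25) / (5476/1270129)) = 112.7000
perturbation bound = 112.7000·1/576 = 0.1957

0.1957


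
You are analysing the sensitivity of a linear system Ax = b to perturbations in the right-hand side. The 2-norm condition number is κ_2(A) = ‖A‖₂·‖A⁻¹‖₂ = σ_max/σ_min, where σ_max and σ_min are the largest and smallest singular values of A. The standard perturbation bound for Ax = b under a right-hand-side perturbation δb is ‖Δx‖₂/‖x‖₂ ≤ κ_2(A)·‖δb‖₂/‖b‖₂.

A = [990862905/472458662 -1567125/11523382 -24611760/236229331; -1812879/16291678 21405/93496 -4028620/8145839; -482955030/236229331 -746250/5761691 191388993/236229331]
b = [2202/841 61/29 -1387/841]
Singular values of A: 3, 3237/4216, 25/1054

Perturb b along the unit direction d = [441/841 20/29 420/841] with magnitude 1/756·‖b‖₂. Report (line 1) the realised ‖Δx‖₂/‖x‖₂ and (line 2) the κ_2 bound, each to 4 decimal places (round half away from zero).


from the listed singular values, σ₁ = 3, σ_n = 25/1054
condition number: 3 ÷ (25/1054) = 126.4800
perturbation bound = 126.4800·1/756 = 0.1673
solve Ax = b  →  x = [7.8306 78.3348 30.2473]
‖b‖ = 3.7417, ‖x‖ = 84.3360
Δx = A⁻¹·δb where δb = 1/756·3.7417·d; ‖Δx‖ = 0.2087
dividing the unrounded norms, ‖Δx‖/‖x‖ = 0.0025
so the bound overstates the realised error by a factor of ≈ 67.6192 (computed from the unrounded values)

0.0025
0.1673


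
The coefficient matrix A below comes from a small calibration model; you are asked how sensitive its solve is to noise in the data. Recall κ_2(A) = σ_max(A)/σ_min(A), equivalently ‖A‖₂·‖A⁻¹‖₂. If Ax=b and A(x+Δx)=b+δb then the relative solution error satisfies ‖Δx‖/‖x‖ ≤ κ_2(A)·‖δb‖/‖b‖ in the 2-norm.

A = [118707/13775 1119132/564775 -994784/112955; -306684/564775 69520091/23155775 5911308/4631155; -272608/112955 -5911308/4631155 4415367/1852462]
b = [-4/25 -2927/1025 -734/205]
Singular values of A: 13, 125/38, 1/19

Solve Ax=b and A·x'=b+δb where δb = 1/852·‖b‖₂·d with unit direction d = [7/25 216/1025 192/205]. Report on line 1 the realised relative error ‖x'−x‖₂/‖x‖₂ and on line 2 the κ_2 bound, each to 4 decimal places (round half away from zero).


0.0013
0.2899

largest singular value 13, smallest 1/19
condition number: 13 ÷ (1/19) = 247.0000
κ_2(A)·‖δb‖/‖b‖ = 0.2899
solve Ax = b  →  x = [-54.9814 10.9245 -51.3232]
‖b‖₂ = 4.5826 and ‖x‖₂ = 76.0025
re-solving with b+δb shifts x by Δx of norm 0.1022
relative error = 0.0013
tightness: 0.0013 against a bound of 0.2899 (unrounded ratio ≈ 0.0046)


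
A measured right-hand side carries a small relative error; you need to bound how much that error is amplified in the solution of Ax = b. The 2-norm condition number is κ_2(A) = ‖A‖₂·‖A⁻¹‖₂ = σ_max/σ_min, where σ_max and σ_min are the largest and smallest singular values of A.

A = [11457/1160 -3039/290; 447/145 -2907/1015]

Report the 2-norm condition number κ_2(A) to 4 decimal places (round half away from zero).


56.0000

form AᵀA = [5762025/53824 -10580625/94192; -10580625/94192 19453725/164836] with trace 705825/3136 and determinant 50625/3136
eigenvalues of AᵀA: λ = (tr ± √(tr²−4·det))/2 = 225, 225/3136
κ = σ_max/σ_min = 15/(15/56) = 56.0000


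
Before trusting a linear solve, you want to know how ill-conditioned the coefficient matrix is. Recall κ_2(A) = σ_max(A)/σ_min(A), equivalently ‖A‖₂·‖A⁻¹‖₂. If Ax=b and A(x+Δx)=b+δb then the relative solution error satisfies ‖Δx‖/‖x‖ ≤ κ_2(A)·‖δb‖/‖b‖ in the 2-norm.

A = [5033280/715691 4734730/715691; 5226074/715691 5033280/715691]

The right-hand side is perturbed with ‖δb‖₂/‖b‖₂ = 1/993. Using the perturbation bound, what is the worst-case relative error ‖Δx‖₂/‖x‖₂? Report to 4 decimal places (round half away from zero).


AᵀA = [62598997636/609053041 59614168320/609053041; 59614168320/609053041 56779519300/609053041]; tr = 141948296/724201, det = 960400/724201
char-poly roots: 196 and 4900/724201
σ_max=√196=14, σ_min=√(4900/724201)=(70/851) → κ = 170.2000
κ_2(A)·‖δb‖/‖b‖ = 0.1714

0.1714


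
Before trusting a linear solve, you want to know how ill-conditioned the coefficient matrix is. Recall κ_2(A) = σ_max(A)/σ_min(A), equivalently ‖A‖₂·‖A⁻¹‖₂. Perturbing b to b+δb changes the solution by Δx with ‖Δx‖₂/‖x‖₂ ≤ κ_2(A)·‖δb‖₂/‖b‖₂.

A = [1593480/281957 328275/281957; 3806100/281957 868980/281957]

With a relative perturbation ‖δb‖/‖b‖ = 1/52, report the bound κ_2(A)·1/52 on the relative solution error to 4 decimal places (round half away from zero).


AᵀA = [2457147600/11473481 552825000/11473481; 552825000/11473481 124533225/11473481]; tr = 62967825/279841, det = 810000/279841
eigenvalues of AᵀA: λ = (tr ± √(tr²−4·det))/2 = 225, 3600/279841
σ_max=√225=15, σ_min=√(3600/279841)=(60/529) → κ = 132.2500
worst-case relative error ≤ 132.2500 × 1/52 = 2.5433

2.5433


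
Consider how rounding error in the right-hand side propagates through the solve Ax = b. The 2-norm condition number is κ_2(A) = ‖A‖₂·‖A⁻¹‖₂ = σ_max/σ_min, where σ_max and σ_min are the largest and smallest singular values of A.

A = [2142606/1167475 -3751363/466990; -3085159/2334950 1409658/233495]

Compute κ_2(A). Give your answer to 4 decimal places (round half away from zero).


form AᵀA = [1115249917609/218079660100 -247734238752/10903983005; -247734238752/10903983005 880850682625/8723186404] with trace 6881771857/64866050 and determinant 112550881/518928400
char-poly roots: 10609/100 and 10609/5189284
κ = σ_max/σ_min = (103/10)/(103/2278) = 227.8000

227.8000


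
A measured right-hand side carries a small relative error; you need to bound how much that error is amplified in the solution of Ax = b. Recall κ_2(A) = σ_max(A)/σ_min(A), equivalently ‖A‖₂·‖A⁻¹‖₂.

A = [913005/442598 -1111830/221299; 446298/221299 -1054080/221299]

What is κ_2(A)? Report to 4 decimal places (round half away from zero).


form AᵀA = [149117877/17917588 -89452755/4479397; -89452755/4479397 214694100/4479397] with trace 77530329/1378276 and determinant 32400/344569
char-poly roots: 225/4 and 576/344569
σ_max=√(225/4)=(15/2), σ_min=√(576/344569)=(24/587) → κ = 183.4375

183.4375


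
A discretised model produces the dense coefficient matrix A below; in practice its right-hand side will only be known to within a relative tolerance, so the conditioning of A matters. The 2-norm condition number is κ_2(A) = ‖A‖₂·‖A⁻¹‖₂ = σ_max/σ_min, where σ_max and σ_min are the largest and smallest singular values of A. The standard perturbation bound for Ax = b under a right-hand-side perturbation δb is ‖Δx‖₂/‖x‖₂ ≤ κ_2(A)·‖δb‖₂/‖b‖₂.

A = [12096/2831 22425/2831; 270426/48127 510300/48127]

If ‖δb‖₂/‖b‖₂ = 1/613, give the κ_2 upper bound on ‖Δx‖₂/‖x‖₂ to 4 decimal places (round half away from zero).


AᵀA = [115414740900/2316208129 216390447000/2316208129; 216390447000/2316208129 405738590625/2316208129]; tr = 1803298725/8014561, det = 5062500/8014561
solving λ² − 1803298725/8014561·λ + 5062500/8014561 = 0 gives λ = 225, 22500/8014561
so κ_2 = √(225 / (22500/8014561)) = 283.1000
κ_2(A)·‖δb‖/‖b‖ = 0.4618

0.4618


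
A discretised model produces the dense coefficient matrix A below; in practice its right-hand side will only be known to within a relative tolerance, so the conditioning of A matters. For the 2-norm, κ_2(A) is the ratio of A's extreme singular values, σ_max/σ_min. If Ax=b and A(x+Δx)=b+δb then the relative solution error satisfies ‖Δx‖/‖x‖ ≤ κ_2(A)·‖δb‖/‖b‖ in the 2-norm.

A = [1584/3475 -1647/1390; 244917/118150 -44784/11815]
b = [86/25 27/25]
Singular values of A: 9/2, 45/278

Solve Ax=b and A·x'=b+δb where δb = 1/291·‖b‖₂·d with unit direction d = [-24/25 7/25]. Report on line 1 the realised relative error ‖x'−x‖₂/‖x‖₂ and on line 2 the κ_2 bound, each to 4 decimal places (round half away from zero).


largest singular value 9/2, smallest 45/278
condition number: (9/2) ÷ (45/278) = 27.8000
worst-case relative error ≤ 27.8000 × 1/291 = 0.0955
solve Ax = b  →  x = [-16.1438 -9.1137]
‖b‖ = 3.6056, ‖x‖ = 18.5387
Δx = A⁻¹·δb where δb = 1/291·3.6056·d; ‖Δx‖ = 0.0765
relative error = 0.0041
realised/bound (from unrounded values) ≈ 0.0432

0.0041
0.0955


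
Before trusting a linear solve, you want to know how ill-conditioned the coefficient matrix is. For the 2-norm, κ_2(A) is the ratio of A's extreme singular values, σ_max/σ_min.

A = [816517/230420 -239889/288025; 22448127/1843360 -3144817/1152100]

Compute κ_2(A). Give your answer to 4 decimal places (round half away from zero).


form AᵀA = [21863488261225/135919043584 -614905613595/16989880448; -614905613595/16989880448 17296994689/2123735056] with trace 13664780441/80856064 and determinant 17850625/80856064
char-poly roots: 169 and 105625/80856064
κ_2(A) = √(λ_max/λ_min) = √(169 / (105625/80856064)) = 359.6800

359.6800


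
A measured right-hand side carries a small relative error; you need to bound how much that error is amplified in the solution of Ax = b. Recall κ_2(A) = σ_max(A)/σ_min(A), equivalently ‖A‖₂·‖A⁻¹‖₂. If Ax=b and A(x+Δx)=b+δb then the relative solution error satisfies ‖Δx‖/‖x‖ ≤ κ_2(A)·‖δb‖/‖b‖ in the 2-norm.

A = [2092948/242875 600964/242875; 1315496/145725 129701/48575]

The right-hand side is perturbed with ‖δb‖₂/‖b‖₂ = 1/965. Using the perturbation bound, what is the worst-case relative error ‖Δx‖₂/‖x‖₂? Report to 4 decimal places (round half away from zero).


0.2604

M = AᵀA = [98320006096/631265625 9558725176/210421875; 9558725176/210421875 929508281/70140625]. tr(M)=170696929/1010025, det(M)=456976/1010025
λ_max, λ_min = (170696929/1010025 ± √29135595341293441/1020150500625)/2 = 169, 2704/1010025
σ_max=√169=13, σ_min=√(2704/1010025)=(52/1005) → κ = 251.2500
worst-case relative error ≤ 251.2500 × 1/965 = 0.2604


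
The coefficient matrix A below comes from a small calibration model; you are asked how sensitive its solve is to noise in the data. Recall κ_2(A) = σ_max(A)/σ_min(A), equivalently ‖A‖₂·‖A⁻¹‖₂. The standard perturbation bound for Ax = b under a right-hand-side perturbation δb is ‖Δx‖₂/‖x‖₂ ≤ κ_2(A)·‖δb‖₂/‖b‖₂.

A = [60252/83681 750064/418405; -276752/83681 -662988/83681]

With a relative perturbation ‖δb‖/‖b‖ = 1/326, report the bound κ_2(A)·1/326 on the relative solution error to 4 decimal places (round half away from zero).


form AᵀA = [47722768/4165681 572640768/20828405; 572640768/20828405 6871756816/104142025] with trace 47720864/616225 and determinant 30976/616225
eigenvalues of AᵀA: λ = (tr ± √(tr²−4·det))/2 = 1936/25, 16/24649
κ = σ_max/σ_min = (44/5)/(4/157) = 345.4000
κ_2(A)·‖δb‖/‖b‖ = 1.0595

1.0595


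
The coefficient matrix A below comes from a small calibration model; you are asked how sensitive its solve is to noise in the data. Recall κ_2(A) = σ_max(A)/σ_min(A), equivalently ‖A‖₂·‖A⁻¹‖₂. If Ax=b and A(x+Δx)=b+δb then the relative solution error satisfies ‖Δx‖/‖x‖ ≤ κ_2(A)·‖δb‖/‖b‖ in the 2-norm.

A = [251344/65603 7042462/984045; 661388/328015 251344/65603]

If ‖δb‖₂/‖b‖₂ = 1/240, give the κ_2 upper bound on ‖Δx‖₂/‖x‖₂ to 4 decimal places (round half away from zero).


1.4188

M = AᵀA = [6978474896/372297025 7850478496/223378215; 7850478496/223378215 220797153796/3350673225]. tr(M)=196265348/2318805, det(M)=17909824/289850625
eigenvalues of AᵀA: λ = (tr ± √(tr²−4·det))/2 = 2116/25, 8464/11594025
σ_max=√(2116/25)=(46/5), σ_min=√(8464/11594025)=(92/3405) → κ = 340.5000
perturbation bound = 340.5000·1/240 = 1.4188


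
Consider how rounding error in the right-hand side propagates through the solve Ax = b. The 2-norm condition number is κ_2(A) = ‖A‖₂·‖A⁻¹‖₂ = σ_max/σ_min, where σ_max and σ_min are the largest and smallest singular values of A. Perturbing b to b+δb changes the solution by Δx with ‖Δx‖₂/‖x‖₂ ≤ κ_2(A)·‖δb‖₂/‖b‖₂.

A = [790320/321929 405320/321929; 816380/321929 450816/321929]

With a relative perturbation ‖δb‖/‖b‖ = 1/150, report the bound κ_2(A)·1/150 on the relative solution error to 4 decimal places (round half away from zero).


M = AᵀA = [90304400/7248953 48147840/7248953; 48147840/7248953 25706048/7248953]. tr(M)=6824144/426409, det(M)=25600/426409
char-poly roots: 16 and 1600/426409
σ_max=√16=4, σ_min=√(1600/426409)=(40/653) → κ = 65.3000
bound on ‖Δx‖/‖x‖: κ·ε = 65.3000·1/150 = 0.4353

0.4353


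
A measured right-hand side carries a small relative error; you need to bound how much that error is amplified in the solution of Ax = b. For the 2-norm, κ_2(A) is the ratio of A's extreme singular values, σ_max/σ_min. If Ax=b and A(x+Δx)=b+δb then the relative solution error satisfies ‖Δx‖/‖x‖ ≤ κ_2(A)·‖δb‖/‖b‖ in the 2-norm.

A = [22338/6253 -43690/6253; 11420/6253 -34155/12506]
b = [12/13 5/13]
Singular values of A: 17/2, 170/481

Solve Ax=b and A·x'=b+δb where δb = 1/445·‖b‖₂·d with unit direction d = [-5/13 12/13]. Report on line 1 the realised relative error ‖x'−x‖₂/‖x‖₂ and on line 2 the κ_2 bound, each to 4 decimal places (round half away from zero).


0.0540
0.0540

from the listed singular values, σ₁ = 17/2, σ_n = 170/481
κ_2(A) = (17/2) / (170/481) = 24.0500
bound on ‖Δx‖/‖x‖: κ·ε = 24.0500·1/445 = 0.0540
solve Ax = b  →  x = [0.0554 -0.1038]
‖b‖ = 1.0000, ‖x‖ = 0.1176
re-solving with b+δb shifts x by Δx of norm 0.0064
realised ‖Δx‖/‖x‖ = 0.0540
realised/bound = 1 exactly: the bound is attained for this b and d


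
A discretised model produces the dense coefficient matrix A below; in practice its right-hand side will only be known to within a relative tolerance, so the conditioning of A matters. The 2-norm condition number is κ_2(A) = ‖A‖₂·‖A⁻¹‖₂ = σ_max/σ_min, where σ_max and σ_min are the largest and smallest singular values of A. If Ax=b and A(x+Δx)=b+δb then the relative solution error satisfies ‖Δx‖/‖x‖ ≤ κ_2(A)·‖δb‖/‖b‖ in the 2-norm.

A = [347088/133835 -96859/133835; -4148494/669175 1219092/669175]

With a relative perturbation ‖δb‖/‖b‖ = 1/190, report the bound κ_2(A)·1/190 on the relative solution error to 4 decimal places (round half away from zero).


M = AᵀA = [119655351844/2649675625 -34898584392/2649675625; -34898584392/2649675625 10181816281/2649675625]. tr(M)=207739469/4239481, det(M)=240100/4239481
solving λ² − 207739469/4239481·λ + 240100/4239481 = 0 gives λ = 49, 4900/4239481
σ_max=√49=7, σ_min=√(4900/4239481)=(70/2059) → κ = 205.9000
κ_2(A)·‖δb‖/‖b‖ = 1.0837

1.0837


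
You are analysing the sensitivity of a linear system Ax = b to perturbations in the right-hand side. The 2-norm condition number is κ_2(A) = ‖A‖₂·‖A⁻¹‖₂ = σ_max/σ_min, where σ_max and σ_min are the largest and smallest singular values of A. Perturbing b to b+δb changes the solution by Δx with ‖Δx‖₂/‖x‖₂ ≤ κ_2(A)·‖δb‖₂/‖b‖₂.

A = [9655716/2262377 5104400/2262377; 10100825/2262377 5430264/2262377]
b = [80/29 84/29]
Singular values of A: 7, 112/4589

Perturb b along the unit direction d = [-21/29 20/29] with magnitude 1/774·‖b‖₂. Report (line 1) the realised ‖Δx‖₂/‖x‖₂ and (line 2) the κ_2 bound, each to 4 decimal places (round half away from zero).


σ_max = 7, σ_min = 112/4589
condition number: 7 ÷ (112/4589) = 286.8125
κ_2(A)·‖δb‖/‖b‖ = 0.3706
solve Ax = b  →  x = [0.5042 0.2689]
‖b‖ = 4.0000, ‖x‖ = 0.5714
Δx = A⁻¹·δb where δb = 1/774·4.0000·d; ‖Δx‖ = 0.2117
relative error = 0.3706
tightness: 0.3706 against a bound of 0.3706; the bound is attained (ratio 1)

0.3706
0.3706


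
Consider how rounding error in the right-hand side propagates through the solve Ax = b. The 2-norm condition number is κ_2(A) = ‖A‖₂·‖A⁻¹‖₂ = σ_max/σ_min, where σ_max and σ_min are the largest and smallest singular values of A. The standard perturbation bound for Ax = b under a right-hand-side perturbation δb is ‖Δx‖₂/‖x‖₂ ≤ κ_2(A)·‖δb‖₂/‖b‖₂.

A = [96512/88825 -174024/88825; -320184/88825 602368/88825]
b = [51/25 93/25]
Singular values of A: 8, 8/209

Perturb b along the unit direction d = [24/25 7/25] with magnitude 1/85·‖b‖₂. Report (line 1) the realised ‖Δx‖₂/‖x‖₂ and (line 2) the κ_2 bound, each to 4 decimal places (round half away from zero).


0.0166
2.4588

largest singular value 8, smallest 8/209
κ_2(A) = 8 / (8/209) = 209.0000
κ_2(A)·‖δb‖/‖b‖ = 2.4588
solve Ax = b  →  x = [68.9779 37.2132]
2-norm of b is 4.2426; of x, 78.3759
δb = ε·‖b‖·d = [0.0479 0.0140]; solving A·Δx = δb gives ‖Δx‖ = 1.3040
relative error = 0.0166
tightness: 0.0166 against a bound of 2.4588 (unrounded ratio ≈ 0.0068)


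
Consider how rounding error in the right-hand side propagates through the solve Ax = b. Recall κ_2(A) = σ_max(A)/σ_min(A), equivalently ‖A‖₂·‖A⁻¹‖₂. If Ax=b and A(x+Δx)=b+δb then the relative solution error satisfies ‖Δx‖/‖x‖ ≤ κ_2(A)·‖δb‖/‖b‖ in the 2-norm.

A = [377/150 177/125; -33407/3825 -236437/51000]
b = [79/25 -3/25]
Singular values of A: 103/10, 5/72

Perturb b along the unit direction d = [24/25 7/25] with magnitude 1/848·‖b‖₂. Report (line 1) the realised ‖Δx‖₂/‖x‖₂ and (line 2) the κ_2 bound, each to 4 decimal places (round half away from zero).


σ_max = 103/10, σ_min = 5/72
condition number: (103/10) ÷ (5/72) = 148.3200
bound on ‖Δx‖/‖x‖: κ·ε = 148.3200·1/848 = 0.1749
solve Ax = b  →  x = [-20.2437 38.1633]
‖b‖ = 3.1623, ‖x‖ = 43.2001
with δb = [0.0036 0.0010], A·Δx = δb → ‖Δx‖ = 0.0537
relative error = 0.0012
so the bound overstates the realised error by a factor of ≈ 140.7091 (computed from the unrounded values)

0.0012
0.1749


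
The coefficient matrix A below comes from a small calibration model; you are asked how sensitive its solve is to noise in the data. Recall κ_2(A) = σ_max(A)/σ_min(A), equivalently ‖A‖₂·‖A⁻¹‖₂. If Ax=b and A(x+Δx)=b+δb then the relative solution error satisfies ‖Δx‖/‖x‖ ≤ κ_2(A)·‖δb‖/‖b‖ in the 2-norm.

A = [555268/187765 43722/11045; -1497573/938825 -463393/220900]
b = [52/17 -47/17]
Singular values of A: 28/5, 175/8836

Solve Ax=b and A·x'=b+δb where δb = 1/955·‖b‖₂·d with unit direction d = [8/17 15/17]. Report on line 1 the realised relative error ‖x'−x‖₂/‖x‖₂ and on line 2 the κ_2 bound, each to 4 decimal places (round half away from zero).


largest singular value 28/5, smallest 175/8836
κ = σ_max/σ_min = (28/5)/(175/8836) = 282.7520
worst-case relative error ≤ 282.7520 × 1/955 = 0.2961
solve Ax = b  →  x = [40.8217 -29.7234]
‖b‖₂ = 4.1231 and ‖x‖₂ = 50.4965
with δb = [0.0020 0.0038], A·Δx = δb → ‖Δx‖ = 0.2180
relative error = 0.0043
realised/bound (from unrounded values) ≈ 0.0146

0.0043
0.2961


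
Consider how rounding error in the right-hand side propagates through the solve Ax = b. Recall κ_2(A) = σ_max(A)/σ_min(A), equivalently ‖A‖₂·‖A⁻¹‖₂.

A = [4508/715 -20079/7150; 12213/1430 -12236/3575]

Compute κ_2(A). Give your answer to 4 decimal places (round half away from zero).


55.0000

M = AᵀA = [9217825/81796 -4799088/102245; -4799088/102245 40081801/2044900]. tr(M)=800377/6050, det(M)=279841/48400
eigenvalues of AᵀA: λ = (tr ± √(tr²−4·det))/2 = 529/4, 529/12100
σ_max=√(529/4)=(23/2), σ_min=√(529/12100)=(23/110) → κ = 55.0000


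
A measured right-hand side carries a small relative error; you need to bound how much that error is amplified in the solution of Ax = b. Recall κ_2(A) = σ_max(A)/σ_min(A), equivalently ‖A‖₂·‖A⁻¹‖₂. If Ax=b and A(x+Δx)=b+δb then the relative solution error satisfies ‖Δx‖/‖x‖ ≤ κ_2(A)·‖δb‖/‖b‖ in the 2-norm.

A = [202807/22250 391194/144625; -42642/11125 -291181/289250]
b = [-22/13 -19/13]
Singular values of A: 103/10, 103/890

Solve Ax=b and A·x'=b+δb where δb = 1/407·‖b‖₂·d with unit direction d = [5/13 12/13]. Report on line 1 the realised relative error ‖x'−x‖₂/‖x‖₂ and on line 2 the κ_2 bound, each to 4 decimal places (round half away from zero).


σ_max = 103/10, σ_min = 103/890
condition number: (103/10) ÷ (103/890) = 89.0000
bound on ‖Δx‖/‖x‖: κ·ε = 89.0000·1/407 = 0.2187
solve Ax = b  →  x = [4.7456 -16.6175]
2-norm of b is 2.2361; of x, 17.2818
Δx = A⁻¹·δb where δb = 1/407·2.2361·d; ‖Δx‖ = 0.0475
realised ‖Δx‖/‖x‖ = 0.0027
so the bound overstates the realised error by a factor of ≈ 79.6053 (computed from the unrounded values)

0.0027
0.2187


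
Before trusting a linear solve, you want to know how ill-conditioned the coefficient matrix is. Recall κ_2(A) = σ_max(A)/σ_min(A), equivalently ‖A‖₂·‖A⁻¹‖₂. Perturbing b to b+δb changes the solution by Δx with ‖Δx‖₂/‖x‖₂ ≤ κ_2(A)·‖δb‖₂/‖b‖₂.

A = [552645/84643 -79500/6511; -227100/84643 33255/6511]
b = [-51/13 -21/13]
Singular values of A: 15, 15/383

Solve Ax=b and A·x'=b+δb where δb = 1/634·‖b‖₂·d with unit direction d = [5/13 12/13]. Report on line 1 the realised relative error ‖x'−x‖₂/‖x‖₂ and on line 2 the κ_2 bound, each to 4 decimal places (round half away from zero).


σ_max = 15, σ_min = 15/383
condition number: 15 ÷ (15/383) = 383.0000
perturbation bound = 383.0000·1/634 = 0.6041
solve Ax = b  →  x = [-67.6824 -35.8706]
‖b‖ = 4.2426, ‖x‖ = 76.6003
re-solving with b+δb shifts x by Δx of norm 0.1709
dividing the unrounded norms, ‖Δx‖/‖x‖ = 0.0022
realised/bound (from unrounded values) ≈ 0.0037

0.0022
0.6041


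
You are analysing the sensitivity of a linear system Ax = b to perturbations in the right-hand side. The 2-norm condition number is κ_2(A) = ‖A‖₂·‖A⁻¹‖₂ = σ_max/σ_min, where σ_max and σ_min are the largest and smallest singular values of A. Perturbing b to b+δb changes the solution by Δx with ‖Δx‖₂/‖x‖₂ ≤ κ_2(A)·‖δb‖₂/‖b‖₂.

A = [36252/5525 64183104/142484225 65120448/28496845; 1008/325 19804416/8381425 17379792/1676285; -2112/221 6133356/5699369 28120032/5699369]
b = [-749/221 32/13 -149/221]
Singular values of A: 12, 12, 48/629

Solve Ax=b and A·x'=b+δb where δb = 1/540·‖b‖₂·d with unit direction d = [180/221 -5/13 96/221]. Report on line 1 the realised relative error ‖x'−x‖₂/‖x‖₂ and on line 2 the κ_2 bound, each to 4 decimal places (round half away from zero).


0.0020
0.2912

from the listed singular values, σ₁ = 12, σ_n = 48/629
κ = σ_max/σ_min = 12/(48/629) = 157.2500
κ_2(A)·‖δb‖/‖b‖ = 0.2912
solve Ax = b  →  x = [-0.0567 51.1609 -11.4053]
‖b‖₂ = 4.2426 and ‖x‖₂ = 52.4168
δb = ε·‖b‖·d = [0.0064 -0.0030 0.0034]; solving A·Δx = δb gives ‖Δx‖ = 0.1030
dividing the unrounded norms, ‖Δx‖/‖x‖ = 0.0020
so the bound overstates the realised error by a factor of ≈ 148.2571 (computed from the unrounded values)


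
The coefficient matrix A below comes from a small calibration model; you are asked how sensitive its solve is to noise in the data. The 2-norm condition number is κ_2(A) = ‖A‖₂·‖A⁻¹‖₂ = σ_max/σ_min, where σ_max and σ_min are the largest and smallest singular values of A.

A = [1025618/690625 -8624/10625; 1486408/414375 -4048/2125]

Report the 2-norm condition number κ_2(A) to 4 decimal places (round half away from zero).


234.3750

AᵀA = [382853544964/25400390625 -13612252192/1693359375; -13612252192/1693359375 484030976/112890625]; tr = 1701593476/87890625, det = 14992384/2197265625
solving λ² − 1701593476/87890625·λ + 14992384/2197265625 = 0 gives λ = 484/25, 30976/87890625
κ = σ_max/σ_min = (22/5)/(176/9375) = 234.3750


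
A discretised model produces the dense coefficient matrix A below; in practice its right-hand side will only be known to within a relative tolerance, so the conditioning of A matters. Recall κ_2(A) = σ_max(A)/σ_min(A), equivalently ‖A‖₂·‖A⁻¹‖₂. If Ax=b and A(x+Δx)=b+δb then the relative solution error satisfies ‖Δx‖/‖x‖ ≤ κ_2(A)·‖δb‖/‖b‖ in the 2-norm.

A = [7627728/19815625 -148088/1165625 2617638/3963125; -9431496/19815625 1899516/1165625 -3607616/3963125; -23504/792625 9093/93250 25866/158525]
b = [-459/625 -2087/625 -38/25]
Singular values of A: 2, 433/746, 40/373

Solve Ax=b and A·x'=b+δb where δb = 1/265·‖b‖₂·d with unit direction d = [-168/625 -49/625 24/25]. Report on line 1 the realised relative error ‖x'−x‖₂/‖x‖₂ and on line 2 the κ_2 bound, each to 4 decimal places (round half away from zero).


largest singular value 2, smallest 40/373
κ_2(A) = 2 / (40/373) = 18.6500
perturbation bound = 18.6500·1/265 = 0.0704
solve Ax = b  →  x = [7.3543 -3.2674 -6.0264]
‖b‖ = 3.7417, ‖x‖ = 10.0538
with δb = [-0.0038 -0.0011 0.0136], A·Δx = δb → ‖Δx‖ = 0.1317
relative error = 0.0131
realised/bound (from unrounded values) ≈ 0.1861

0.0131
0.0704


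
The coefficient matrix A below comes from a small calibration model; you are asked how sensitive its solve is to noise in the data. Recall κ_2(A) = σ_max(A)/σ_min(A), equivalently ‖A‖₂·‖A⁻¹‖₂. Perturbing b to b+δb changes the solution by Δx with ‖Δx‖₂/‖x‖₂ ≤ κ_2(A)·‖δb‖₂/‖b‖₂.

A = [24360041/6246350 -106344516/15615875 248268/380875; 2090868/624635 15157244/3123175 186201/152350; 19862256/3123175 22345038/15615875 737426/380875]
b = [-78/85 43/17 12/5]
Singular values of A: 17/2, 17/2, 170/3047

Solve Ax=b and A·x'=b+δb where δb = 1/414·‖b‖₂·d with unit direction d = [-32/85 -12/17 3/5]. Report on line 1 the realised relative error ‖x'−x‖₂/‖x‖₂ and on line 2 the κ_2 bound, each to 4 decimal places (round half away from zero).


largest singular value 17/2, smallest 170/3047
condition number: (17/2) ÷ (170/3047) = 152.3500
perturbation bound = 152.3500·1/414 = 0.3680
solve Ax = b  →  x = [0.2789 0.3039 0.0988]
2-norm of b is 3.6056; of x, 0.4242
re-solving with b+δb shifts x by Δx of norm 0.1561
relative error = 0.3680
realised/bound = 1 exactly: the bound is attained for this b and d

0.3680
0.3680


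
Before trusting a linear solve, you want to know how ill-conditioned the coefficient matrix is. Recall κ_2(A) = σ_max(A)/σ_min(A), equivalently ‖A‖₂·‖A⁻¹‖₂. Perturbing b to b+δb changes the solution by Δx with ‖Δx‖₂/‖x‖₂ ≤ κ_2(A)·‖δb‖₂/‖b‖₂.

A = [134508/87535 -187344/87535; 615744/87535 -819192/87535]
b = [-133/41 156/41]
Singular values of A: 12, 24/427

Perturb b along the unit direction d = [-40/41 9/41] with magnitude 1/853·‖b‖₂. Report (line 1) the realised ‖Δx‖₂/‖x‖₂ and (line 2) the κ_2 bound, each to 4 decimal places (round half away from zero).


0.0015
0.2503

largest singular value 12, smallest 24/427
κ_2(A) = 12 / (24/427) = 213.5000
worst-case relative error ≤ 213.5000 × 1/853 = 0.2503
solve Ax = b  →  x = [57.0833 42.5000]
‖b‖ = 5.0000, ‖x‖ = 71.1671
with δb = [-0.0057 0.0013], A·Δx = δb → ‖Δx‖ = 0.1043
relative error = 0.0015
realised/bound (from unrounded values) ≈ 0.0059


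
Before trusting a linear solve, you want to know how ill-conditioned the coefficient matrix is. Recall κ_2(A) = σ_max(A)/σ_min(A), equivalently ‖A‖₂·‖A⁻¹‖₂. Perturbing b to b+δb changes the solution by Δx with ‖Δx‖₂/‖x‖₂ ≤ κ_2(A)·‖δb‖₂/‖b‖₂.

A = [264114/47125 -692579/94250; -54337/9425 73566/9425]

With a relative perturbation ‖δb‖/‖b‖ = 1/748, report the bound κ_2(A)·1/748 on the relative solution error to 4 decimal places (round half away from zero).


0.1738

AᵀA = [170712181/2640625 -227578833/2640625; -227578833/2640625 1213866001/10562500]; tr = 75868589/422500, det = 20151121/10562500
λ_max, λ_min = (75868589/422500 ± √5754680581071321/178506250000)/2 = 4489/25, 4489/422500
κ_2(A) = √(λ_max/λ_min) = √((4489/25) / (4489/422500)) = 130.0000
worst-case relative error ≤ 130.0000 × 1/748 = 0.1738
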